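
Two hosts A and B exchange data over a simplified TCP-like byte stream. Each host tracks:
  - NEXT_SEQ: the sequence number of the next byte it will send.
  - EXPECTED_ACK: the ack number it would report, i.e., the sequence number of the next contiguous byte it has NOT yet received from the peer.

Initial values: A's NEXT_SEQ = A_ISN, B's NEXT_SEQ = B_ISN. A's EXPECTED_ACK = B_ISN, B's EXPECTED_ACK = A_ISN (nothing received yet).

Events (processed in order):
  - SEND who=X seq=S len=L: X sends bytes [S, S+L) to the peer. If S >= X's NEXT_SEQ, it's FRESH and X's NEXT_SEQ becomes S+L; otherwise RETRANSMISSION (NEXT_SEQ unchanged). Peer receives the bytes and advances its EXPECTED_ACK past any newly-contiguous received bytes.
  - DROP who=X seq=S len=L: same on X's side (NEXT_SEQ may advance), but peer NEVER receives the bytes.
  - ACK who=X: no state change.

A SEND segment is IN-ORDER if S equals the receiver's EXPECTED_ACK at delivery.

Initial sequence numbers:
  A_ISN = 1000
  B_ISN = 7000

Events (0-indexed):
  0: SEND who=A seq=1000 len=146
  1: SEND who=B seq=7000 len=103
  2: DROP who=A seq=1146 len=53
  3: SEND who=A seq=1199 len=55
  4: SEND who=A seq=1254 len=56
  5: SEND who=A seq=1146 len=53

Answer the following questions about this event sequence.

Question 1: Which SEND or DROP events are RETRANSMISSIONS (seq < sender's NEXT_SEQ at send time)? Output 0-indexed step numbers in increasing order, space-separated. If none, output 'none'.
Answer: 5

Derivation:
Step 0: SEND seq=1000 -> fresh
Step 1: SEND seq=7000 -> fresh
Step 2: DROP seq=1146 -> fresh
Step 3: SEND seq=1199 -> fresh
Step 4: SEND seq=1254 -> fresh
Step 5: SEND seq=1146 -> retransmit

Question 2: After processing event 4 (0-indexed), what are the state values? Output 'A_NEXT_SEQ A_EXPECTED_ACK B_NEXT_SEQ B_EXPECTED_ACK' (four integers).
After event 0: A_seq=1146 A_ack=7000 B_seq=7000 B_ack=1146
After event 1: A_seq=1146 A_ack=7103 B_seq=7103 B_ack=1146
After event 2: A_seq=1199 A_ack=7103 B_seq=7103 B_ack=1146
After event 3: A_seq=1254 A_ack=7103 B_seq=7103 B_ack=1146
After event 4: A_seq=1310 A_ack=7103 B_seq=7103 B_ack=1146

1310 7103 7103 1146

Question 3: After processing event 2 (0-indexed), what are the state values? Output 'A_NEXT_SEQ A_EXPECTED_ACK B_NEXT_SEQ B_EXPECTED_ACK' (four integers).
After event 0: A_seq=1146 A_ack=7000 B_seq=7000 B_ack=1146
After event 1: A_seq=1146 A_ack=7103 B_seq=7103 B_ack=1146
After event 2: A_seq=1199 A_ack=7103 B_seq=7103 B_ack=1146

1199 7103 7103 1146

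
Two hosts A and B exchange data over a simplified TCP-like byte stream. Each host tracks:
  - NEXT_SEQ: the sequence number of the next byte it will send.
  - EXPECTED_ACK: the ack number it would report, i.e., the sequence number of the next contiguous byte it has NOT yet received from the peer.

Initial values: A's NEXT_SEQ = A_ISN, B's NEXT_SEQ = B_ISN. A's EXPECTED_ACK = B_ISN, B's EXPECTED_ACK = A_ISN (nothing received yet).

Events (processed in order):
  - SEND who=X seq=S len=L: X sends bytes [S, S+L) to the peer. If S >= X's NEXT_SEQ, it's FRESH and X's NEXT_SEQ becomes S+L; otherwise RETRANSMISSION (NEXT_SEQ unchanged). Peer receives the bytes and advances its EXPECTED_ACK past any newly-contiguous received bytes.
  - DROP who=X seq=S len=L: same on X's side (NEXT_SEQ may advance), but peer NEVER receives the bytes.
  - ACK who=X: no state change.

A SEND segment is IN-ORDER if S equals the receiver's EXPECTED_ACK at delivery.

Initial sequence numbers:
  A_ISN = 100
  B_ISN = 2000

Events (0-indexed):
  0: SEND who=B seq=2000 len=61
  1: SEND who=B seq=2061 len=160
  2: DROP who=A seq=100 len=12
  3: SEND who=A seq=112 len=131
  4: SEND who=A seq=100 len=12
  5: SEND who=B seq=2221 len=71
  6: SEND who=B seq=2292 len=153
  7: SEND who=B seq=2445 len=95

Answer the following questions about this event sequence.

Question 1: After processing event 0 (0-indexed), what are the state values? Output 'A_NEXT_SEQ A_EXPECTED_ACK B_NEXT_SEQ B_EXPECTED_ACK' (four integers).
After event 0: A_seq=100 A_ack=2061 B_seq=2061 B_ack=100

100 2061 2061 100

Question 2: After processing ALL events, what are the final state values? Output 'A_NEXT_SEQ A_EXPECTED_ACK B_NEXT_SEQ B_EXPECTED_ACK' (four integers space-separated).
Answer: 243 2540 2540 243

Derivation:
After event 0: A_seq=100 A_ack=2061 B_seq=2061 B_ack=100
After event 1: A_seq=100 A_ack=2221 B_seq=2221 B_ack=100
After event 2: A_seq=112 A_ack=2221 B_seq=2221 B_ack=100
After event 3: A_seq=243 A_ack=2221 B_seq=2221 B_ack=100
After event 4: A_seq=243 A_ack=2221 B_seq=2221 B_ack=243
After event 5: A_seq=243 A_ack=2292 B_seq=2292 B_ack=243
After event 6: A_seq=243 A_ack=2445 B_seq=2445 B_ack=243
After event 7: A_seq=243 A_ack=2540 B_seq=2540 B_ack=243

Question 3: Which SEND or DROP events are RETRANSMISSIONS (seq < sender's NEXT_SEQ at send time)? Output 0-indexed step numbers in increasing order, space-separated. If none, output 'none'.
Answer: 4

Derivation:
Step 0: SEND seq=2000 -> fresh
Step 1: SEND seq=2061 -> fresh
Step 2: DROP seq=100 -> fresh
Step 3: SEND seq=112 -> fresh
Step 4: SEND seq=100 -> retransmit
Step 5: SEND seq=2221 -> fresh
Step 6: SEND seq=2292 -> fresh
Step 7: SEND seq=2445 -> fresh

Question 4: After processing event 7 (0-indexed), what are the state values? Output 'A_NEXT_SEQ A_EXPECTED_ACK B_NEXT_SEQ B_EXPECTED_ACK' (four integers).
After event 0: A_seq=100 A_ack=2061 B_seq=2061 B_ack=100
After event 1: A_seq=100 A_ack=2221 B_seq=2221 B_ack=100
After event 2: A_seq=112 A_ack=2221 B_seq=2221 B_ack=100
After event 3: A_seq=243 A_ack=2221 B_seq=2221 B_ack=100
After event 4: A_seq=243 A_ack=2221 B_seq=2221 B_ack=243
After event 5: A_seq=243 A_ack=2292 B_seq=2292 B_ack=243
After event 6: A_seq=243 A_ack=2445 B_seq=2445 B_ack=243
After event 7: A_seq=243 A_ack=2540 B_seq=2540 B_ack=243

243 2540 2540 243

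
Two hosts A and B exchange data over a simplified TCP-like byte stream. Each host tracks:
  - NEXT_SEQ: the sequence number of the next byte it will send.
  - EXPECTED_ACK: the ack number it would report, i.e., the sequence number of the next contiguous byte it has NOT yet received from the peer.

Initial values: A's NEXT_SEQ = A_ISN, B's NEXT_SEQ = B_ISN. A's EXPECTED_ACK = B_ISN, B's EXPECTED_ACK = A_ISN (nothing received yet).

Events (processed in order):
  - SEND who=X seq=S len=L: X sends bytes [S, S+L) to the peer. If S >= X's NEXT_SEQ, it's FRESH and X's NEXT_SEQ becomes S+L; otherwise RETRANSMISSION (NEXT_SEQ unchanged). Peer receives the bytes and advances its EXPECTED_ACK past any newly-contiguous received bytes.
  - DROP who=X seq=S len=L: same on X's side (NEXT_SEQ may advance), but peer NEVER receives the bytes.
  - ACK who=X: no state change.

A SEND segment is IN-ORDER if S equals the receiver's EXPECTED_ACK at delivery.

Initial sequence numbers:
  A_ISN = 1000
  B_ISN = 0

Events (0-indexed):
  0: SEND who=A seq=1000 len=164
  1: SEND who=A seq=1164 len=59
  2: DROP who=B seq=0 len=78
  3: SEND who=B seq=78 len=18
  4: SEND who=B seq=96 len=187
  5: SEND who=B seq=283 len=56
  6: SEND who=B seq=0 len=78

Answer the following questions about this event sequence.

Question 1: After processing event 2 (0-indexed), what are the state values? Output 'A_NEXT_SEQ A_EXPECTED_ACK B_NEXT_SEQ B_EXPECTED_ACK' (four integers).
After event 0: A_seq=1164 A_ack=0 B_seq=0 B_ack=1164
After event 1: A_seq=1223 A_ack=0 B_seq=0 B_ack=1223
After event 2: A_seq=1223 A_ack=0 B_seq=78 B_ack=1223

1223 0 78 1223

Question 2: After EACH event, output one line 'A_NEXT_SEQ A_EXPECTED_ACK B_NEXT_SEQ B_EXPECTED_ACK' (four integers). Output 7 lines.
1164 0 0 1164
1223 0 0 1223
1223 0 78 1223
1223 0 96 1223
1223 0 283 1223
1223 0 339 1223
1223 339 339 1223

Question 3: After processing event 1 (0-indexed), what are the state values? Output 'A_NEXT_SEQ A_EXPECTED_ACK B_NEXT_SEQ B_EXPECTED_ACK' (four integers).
After event 0: A_seq=1164 A_ack=0 B_seq=0 B_ack=1164
After event 1: A_seq=1223 A_ack=0 B_seq=0 B_ack=1223

1223 0 0 1223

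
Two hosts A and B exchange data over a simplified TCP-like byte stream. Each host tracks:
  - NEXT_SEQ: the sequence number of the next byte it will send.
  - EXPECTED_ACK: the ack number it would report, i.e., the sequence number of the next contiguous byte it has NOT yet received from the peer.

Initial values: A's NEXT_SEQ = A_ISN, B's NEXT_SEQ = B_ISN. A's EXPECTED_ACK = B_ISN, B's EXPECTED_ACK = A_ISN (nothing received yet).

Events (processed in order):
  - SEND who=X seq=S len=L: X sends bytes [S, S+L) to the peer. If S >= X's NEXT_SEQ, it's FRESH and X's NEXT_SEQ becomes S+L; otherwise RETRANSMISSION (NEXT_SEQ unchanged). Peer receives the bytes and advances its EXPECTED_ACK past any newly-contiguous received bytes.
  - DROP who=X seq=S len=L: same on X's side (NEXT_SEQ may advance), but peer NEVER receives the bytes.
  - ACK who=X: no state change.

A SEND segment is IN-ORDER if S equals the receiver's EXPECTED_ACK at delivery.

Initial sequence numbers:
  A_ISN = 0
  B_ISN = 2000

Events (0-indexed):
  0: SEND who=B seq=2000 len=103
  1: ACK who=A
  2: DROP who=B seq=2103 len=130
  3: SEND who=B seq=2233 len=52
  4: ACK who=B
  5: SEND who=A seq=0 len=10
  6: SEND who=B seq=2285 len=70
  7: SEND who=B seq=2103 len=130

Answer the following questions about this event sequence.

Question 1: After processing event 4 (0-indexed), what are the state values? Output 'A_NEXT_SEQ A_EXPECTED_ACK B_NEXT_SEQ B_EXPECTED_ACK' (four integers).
After event 0: A_seq=0 A_ack=2103 B_seq=2103 B_ack=0
After event 1: A_seq=0 A_ack=2103 B_seq=2103 B_ack=0
After event 2: A_seq=0 A_ack=2103 B_seq=2233 B_ack=0
After event 3: A_seq=0 A_ack=2103 B_seq=2285 B_ack=0
After event 4: A_seq=0 A_ack=2103 B_seq=2285 B_ack=0

0 2103 2285 0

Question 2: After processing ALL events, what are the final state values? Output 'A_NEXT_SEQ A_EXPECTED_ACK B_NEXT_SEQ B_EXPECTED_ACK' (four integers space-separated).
After event 0: A_seq=0 A_ack=2103 B_seq=2103 B_ack=0
After event 1: A_seq=0 A_ack=2103 B_seq=2103 B_ack=0
After event 2: A_seq=0 A_ack=2103 B_seq=2233 B_ack=0
After event 3: A_seq=0 A_ack=2103 B_seq=2285 B_ack=0
After event 4: A_seq=0 A_ack=2103 B_seq=2285 B_ack=0
After event 5: A_seq=10 A_ack=2103 B_seq=2285 B_ack=10
After event 6: A_seq=10 A_ack=2103 B_seq=2355 B_ack=10
After event 7: A_seq=10 A_ack=2355 B_seq=2355 B_ack=10

Answer: 10 2355 2355 10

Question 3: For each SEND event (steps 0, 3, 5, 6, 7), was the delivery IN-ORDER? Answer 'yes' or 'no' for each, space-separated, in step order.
Answer: yes no yes no yes

Derivation:
Step 0: SEND seq=2000 -> in-order
Step 3: SEND seq=2233 -> out-of-order
Step 5: SEND seq=0 -> in-order
Step 6: SEND seq=2285 -> out-of-order
Step 7: SEND seq=2103 -> in-order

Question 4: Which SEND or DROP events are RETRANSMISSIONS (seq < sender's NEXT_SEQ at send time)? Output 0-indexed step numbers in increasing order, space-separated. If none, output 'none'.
Step 0: SEND seq=2000 -> fresh
Step 2: DROP seq=2103 -> fresh
Step 3: SEND seq=2233 -> fresh
Step 5: SEND seq=0 -> fresh
Step 6: SEND seq=2285 -> fresh
Step 7: SEND seq=2103 -> retransmit

Answer: 7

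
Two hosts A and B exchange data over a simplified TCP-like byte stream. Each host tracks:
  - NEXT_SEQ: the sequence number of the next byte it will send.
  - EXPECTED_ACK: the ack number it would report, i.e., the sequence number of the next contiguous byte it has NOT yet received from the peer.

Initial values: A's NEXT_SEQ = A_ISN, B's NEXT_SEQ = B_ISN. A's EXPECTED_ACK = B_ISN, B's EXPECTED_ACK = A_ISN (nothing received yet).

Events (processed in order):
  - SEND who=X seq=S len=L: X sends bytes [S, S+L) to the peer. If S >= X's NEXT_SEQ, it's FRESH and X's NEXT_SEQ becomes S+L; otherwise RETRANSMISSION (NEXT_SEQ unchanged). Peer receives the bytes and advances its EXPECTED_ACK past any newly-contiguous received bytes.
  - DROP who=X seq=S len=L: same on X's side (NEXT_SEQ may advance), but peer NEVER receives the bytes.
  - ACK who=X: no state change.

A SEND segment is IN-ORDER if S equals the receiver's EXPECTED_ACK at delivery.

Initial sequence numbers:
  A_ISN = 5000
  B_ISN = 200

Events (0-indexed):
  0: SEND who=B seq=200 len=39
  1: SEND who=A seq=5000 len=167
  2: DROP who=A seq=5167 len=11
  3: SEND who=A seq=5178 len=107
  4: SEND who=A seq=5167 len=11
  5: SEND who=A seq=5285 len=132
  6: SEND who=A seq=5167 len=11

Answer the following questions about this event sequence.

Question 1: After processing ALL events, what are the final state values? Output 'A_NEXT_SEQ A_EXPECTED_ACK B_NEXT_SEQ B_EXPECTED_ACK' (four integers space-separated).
Answer: 5417 239 239 5417

Derivation:
After event 0: A_seq=5000 A_ack=239 B_seq=239 B_ack=5000
After event 1: A_seq=5167 A_ack=239 B_seq=239 B_ack=5167
After event 2: A_seq=5178 A_ack=239 B_seq=239 B_ack=5167
After event 3: A_seq=5285 A_ack=239 B_seq=239 B_ack=5167
After event 4: A_seq=5285 A_ack=239 B_seq=239 B_ack=5285
After event 5: A_seq=5417 A_ack=239 B_seq=239 B_ack=5417
After event 6: A_seq=5417 A_ack=239 B_seq=239 B_ack=5417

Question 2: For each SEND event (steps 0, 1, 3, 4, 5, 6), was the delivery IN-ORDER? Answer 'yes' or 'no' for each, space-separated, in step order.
Step 0: SEND seq=200 -> in-order
Step 1: SEND seq=5000 -> in-order
Step 3: SEND seq=5178 -> out-of-order
Step 4: SEND seq=5167 -> in-order
Step 5: SEND seq=5285 -> in-order
Step 6: SEND seq=5167 -> out-of-order

Answer: yes yes no yes yes no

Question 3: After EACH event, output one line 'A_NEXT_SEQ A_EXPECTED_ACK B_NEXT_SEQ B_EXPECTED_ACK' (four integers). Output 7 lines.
5000 239 239 5000
5167 239 239 5167
5178 239 239 5167
5285 239 239 5167
5285 239 239 5285
5417 239 239 5417
5417 239 239 5417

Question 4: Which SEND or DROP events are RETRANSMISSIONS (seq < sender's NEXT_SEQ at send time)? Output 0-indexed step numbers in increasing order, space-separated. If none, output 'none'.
Answer: 4 6

Derivation:
Step 0: SEND seq=200 -> fresh
Step 1: SEND seq=5000 -> fresh
Step 2: DROP seq=5167 -> fresh
Step 3: SEND seq=5178 -> fresh
Step 4: SEND seq=5167 -> retransmit
Step 5: SEND seq=5285 -> fresh
Step 6: SEND seq=5167 -> retransmit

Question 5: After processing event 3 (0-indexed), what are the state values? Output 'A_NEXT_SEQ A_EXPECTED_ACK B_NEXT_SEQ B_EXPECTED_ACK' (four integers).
After event 0: A_seq=5000 A_ack=239 B_seq=239 B_ack=5000
After event 1: A_seq=5167 A_ack=239 B_seq=239 B_ack=5167
After event 2: A_seq=5178 A_ack=239 B_seq=239 B_ack=5167
After event 3: A_seq=5285 A_ack=239 B_seq=239 B_ack=5167

5285 239 239 5167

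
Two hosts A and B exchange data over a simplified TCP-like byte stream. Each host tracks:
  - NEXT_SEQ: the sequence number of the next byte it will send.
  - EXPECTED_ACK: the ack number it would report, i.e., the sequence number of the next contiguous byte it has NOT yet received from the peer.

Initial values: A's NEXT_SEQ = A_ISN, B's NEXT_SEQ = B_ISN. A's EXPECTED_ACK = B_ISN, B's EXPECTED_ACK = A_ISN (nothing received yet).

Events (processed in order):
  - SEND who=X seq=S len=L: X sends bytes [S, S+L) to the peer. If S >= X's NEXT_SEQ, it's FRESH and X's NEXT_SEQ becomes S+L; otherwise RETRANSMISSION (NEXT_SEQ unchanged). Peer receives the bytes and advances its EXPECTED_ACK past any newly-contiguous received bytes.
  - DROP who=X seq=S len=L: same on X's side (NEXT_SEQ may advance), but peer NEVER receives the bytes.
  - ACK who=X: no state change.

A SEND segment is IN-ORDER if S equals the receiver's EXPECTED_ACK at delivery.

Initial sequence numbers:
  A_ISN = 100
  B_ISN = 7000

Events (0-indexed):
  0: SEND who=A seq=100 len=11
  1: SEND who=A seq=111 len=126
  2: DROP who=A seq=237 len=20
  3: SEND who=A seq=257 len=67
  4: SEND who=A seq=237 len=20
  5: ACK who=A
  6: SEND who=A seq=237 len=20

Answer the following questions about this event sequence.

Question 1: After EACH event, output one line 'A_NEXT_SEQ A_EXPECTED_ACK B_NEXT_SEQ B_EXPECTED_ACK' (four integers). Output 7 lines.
111 7000 7000 111
237 7000 7000 237
257 7000 7000 237
324 7000 7000 237
324 7000 7000 324
324 7000 7000 324
324 7000 7000 324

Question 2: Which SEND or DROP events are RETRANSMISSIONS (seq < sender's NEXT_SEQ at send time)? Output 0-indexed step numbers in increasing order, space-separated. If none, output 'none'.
Answer: 4 6

Derivation:
Step 0: SEND seq=100 -> fresh
Step 1: SEND seq=111 -> fresh
Step 2: DROP seq=237 -> fresh
Step 3: SEND seq=257 -> fresh
Step 4: SEND seq=237 -> retransmit
Step 6: SEND seq=237 -> retransmit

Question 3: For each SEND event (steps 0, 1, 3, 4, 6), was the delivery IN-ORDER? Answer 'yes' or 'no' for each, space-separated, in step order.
Step 0: SEND seq=100 -> in-order
Step 1: SEND seq=111 -> in-order
Step 3: SEND seq=257 -> out-of-order
Step 4: SEND seq=237 -> in-order
Step 6: SEND seq=237 -> out-of-order

Answer: yes yes no yes no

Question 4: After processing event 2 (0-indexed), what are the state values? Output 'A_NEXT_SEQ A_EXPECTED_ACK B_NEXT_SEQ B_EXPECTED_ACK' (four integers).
After event 0: A_seq=111 A_ack=7000 B_seq=7000 B_ack=111
After event 1: A_seq=237 A_ack=7000 B_seq=7000 B_ack=237
After event 2: A_seq=257 A_ack=7000 B_seq=7000 B_ack=237

257 7000 7000 237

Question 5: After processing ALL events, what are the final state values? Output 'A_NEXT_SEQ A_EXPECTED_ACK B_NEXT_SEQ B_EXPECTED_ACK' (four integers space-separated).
After event 0: A_seq=111 A_ack=7000 B_seq=7000 B_ack=111
After event 1: A_seq=237 A_ack=7000 B_seq=7000 B_ack=237
After event 2: A_seq=257 A_ack=7000 B_seq=7000 B_ack=237
After event 3: A_seq=324 A_ack=7000 B_seq=7000 B_ack=237
After event 4: A_seq=324 A_ack=7000 B_seq=7000 B_ack=324
After event 5: A_seq=324 A_ack=7000 B_seq=7000 B_ack=324
After event 6: A_seq=324 A_ack=7000 B_seq=7000 B_ack=324

Answer: 324 7000 7000 324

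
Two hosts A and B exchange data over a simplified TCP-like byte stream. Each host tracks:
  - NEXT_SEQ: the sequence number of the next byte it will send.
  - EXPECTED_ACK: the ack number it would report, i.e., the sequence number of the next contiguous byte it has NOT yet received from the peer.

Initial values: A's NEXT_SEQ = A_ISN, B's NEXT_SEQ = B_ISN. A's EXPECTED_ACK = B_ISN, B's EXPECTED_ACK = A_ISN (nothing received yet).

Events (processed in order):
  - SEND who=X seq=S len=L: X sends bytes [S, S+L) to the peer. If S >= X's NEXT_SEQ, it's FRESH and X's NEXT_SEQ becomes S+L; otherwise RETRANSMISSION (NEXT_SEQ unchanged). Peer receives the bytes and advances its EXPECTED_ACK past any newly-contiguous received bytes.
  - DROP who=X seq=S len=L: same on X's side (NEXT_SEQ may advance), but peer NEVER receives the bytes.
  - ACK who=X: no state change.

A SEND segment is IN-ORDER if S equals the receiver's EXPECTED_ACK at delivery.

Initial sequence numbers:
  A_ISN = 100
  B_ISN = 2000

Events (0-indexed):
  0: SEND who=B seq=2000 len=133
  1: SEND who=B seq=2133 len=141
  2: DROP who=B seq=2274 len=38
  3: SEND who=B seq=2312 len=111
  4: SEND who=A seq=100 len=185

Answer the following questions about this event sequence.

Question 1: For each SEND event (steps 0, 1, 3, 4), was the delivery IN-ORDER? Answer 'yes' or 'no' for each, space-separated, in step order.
Step 0: SEND seq=2000 -> in-order
Step 1: SEND seq=2133 -> in-order
Step 3: SEND seq=2312 -> out-of-order
Step 4: SEND seq=100 -> in-order

Answer: yes yes no yes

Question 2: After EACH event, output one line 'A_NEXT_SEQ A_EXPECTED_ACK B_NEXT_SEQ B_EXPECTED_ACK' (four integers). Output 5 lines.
100 2133 2133 100
100 2274 2274 100
100 2274 2312 100
100 2274 2423 100
285 2274 2423 285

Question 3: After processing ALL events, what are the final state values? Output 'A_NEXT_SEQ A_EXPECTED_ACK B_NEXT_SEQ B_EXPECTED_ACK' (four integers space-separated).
After event 0: A_seq=100 A_ack=2133 B_seq=2133 B_ack=100
After event 1: A_seq=100 A_ack=2274 B_seq=2274 B_ack=100
After event 2: A_seq=100 A_ack=2274 B_seq=2312 B_ack=100
After event 3: A_seq=100 A_ack=2274 B_seq=2423 B_ack=100
After event 4: A_seq=285 A_ack=2274 B_seq=2423 B_ack=285

Answer: 285 2274 2423 285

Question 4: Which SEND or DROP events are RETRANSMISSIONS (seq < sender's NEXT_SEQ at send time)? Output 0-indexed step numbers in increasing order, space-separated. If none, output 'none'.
Answer: none

Derivation:
Step 0: SEND seq=2000 -> fresh
Step 1: SEND seq=2133 -> fresh
Step 2: DROP seq=2274 -> fresh
Step 3: SEND seq=2312 -> fresh
Step 4: SEND seq=100 -> fresh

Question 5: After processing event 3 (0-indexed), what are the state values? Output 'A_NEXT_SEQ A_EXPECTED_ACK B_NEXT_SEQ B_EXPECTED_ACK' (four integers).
After event 0: A_seq=100 A_ack=2133 B_seq=2133 B_ack=100
After event 1: A_seq=100 A_ack=2274 B_seq=2274 B_ack=100
After event 2: A_seq=100 A_ack=2274 B_seq=2312 B_ack=100
After event 3: A_seq=100 A_ack=2274 B_seq=2423 B_ack=100

100 2274 2423 100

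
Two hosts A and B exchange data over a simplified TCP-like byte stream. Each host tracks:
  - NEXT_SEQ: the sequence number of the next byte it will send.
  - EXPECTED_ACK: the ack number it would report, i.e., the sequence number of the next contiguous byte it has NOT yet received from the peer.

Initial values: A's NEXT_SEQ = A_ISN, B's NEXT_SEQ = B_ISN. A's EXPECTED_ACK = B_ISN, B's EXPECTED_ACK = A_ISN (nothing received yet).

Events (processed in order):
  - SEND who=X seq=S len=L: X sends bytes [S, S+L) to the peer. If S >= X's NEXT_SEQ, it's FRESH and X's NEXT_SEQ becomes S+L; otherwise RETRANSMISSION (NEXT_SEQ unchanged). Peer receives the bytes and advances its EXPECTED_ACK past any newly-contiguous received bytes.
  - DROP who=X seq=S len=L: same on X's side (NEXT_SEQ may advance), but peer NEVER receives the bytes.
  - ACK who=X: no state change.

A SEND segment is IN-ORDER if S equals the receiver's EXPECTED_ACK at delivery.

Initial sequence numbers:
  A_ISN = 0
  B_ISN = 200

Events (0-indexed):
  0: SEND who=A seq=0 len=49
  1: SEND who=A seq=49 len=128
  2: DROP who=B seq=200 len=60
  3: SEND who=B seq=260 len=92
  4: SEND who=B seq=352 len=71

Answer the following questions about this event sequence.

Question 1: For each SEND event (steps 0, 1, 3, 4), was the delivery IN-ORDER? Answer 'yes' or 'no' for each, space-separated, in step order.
Step 0: SEND seq=0 -> in-order
Step 1: SEND seq=49 -> in-order
Step 3: SEND seq=260 -> out-of-order
Step 4: SEND seq=352 -> out-of-order

Answer: yes yes no no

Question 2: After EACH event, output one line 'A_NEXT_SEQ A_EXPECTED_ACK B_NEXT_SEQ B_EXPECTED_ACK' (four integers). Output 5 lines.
49 200 200 49
177 200 200 177
177 200 260 177
177 200 352 177
177 200 423 177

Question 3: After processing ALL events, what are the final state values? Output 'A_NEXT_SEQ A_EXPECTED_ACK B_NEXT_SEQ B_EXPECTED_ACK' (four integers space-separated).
Answer: 177 200 423 177

Derivation:
After event 0: A_seq=49 A_ack=200 B_seq=200 B_ack=49
After event 1: A_seq=177 A_ack=200 B_seq=200 B_ack=177
After event 2: A_seq=177 A_ack=200 B_seq=260 B_ack=177
After event 3: A_seq=177 A_ack=200 B_seq=352 B_ack=177
After event 4: A_seq=177 A_ack=200 B_seq=423 B_ack=177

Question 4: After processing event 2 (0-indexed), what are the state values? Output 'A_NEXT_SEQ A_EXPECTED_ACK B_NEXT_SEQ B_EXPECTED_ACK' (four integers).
After event 0: A_seq=49 A_ack=200 B_seq=200 B_ack=49
After event 1: A_seq=177 A_ack=200 B_seq=200 B_ack=177
After event 2: A_seq=177 A_ack=200 B_seq=260 B_ack=177

177 200 260 177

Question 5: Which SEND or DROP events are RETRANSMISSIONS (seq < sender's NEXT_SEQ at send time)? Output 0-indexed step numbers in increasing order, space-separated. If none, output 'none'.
Step 0: SEND seq=0 -> fresh
Step 1: SEND seq=49 -> fresh
Step 2: DROP seq=200 -> fresh
Step 3: SEND seq=260 -> fresh
Step 4: SEND seq=352 -> fresh

Answer: none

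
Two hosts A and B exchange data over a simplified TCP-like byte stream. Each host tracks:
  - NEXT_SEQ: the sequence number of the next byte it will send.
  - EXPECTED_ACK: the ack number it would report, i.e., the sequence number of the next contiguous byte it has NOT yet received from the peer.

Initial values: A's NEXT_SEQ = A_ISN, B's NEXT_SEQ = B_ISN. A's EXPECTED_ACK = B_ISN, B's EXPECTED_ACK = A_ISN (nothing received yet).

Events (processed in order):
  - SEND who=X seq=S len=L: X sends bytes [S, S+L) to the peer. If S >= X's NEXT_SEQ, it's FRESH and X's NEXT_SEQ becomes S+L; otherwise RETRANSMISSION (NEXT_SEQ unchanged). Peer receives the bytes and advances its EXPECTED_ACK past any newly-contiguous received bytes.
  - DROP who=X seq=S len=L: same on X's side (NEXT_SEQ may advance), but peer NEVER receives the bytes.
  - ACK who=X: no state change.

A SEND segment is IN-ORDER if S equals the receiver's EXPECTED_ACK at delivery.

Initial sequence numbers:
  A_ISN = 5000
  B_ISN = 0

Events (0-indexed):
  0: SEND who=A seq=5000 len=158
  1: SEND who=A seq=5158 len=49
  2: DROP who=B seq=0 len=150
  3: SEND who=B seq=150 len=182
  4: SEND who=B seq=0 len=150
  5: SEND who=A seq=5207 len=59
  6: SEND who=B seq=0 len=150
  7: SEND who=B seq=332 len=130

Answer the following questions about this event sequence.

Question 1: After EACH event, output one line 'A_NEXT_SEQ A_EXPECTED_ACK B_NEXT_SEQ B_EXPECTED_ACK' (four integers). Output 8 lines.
5158 0 0 5158
5207 0 0 5207
5207 0 150 5207
5207 0 332 5207
5207 332 332 5207
5266 332 332 5266
5266 332 332 5266
5266 462 462 5266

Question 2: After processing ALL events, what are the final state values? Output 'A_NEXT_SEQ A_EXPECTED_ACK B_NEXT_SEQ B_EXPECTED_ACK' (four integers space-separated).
After event 0: A_seq=5158 A_ack=0 B_seq=0 B_ack=5158
After event 1: A_seq=5207 A_ack=0 B_seq=0 B_ack=5207
After event 2: A_seq=5207 A_ack=0 B_seq=150 B_ack=5207
After event 3: A_seq=5207 A_ack=0 B_seq=332 B_ack=5207
After event 4: A_seq=5207 A_ack=332 B_seq=332 B_ack=5207
After event 5: A_seq=5266 A_ack=332 B_seq=332 B_ack=5266
After event 6: A_seq=5266 A_ack=332 B_seq=332 B_ack=5266
After event 7: A_seq=5266 A_ack=462 B_seq=462 B_ack=5266

Answer: 5266 462 462 5266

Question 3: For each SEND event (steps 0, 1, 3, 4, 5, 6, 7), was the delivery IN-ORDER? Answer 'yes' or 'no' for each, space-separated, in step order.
Answer: yes yes no yes yes no yes

Derivation:
Step 0: SEND seq=5000 -> in-order
Step 1: SEND seq=5158 -> in-order
Step 3: SEND seq=150 -> out-of-order
Step 4: SEND seq=0 -> in-order
Step 5: SEND seq=5207 -> in-order
Step 6: SEND seq=0 -> out-of-order
Step 7: SEND seq=332 -> in-order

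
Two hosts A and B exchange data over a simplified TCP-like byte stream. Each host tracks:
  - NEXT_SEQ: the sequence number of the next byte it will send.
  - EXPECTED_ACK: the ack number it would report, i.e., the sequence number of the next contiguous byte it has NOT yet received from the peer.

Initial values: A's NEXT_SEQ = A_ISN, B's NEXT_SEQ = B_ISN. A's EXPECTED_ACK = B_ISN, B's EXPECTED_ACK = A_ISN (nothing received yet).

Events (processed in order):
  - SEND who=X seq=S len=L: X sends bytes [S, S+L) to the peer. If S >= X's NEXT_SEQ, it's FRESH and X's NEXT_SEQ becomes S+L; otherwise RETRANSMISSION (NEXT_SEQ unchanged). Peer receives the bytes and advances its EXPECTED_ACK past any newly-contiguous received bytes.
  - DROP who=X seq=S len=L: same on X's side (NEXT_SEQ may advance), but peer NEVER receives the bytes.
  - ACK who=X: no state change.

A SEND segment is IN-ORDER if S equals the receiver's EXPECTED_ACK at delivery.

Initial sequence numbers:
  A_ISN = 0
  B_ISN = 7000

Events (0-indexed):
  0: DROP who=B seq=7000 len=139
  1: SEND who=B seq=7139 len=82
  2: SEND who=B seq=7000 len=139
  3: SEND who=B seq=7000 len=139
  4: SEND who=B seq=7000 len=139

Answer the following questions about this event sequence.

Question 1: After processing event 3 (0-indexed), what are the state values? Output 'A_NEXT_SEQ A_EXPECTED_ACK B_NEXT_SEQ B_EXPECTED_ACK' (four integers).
After event 0: A_seq=0 A_ack=7000 B_seq=7139 B_ack=0
After event 1: A_seq=0 A_ack=7000 B_seq=7221 B_ack=0
After event 2: A_seq=0 A_ack=7221 B_seq=7221 B_ack=0
After event 3: A_seq=0 A_ack=7221 B_seq=7221 B_ack=0

0 7221 7221 0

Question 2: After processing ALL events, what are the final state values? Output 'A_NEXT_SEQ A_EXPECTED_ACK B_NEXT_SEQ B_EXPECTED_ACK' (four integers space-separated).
Answer: 0 7221 7221 0

Derivation:
After event 0: A_seq=0 A_ack=7000 B_seq=7139 B_ack=0
After event 1: A_seq=0 A_ack=7000 B_seq=7221 B_ack=0
After event 2: A_seq=0 A_ack=7221 B_seq=7221 B_ack=0
After event 3: A_seq=0 A_ack=7221 B_seq=7221 B_ack=0
After event 4: A_seq=0 A_ack=7221 B_seq=7221 B_ack=0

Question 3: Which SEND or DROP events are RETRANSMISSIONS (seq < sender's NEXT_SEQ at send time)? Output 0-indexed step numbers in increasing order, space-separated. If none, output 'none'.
Answer: 2 3 4

Derivation:
Step 0: DROP seq=7000 -> fresh
Step 1: SEND seq=7139 -> fresh
Step 2: SEND seq=7000 -> retransmit
Step 3: SEND seq=7000 -> retransmit
Step 4: SEND seq=7000 -> retransmit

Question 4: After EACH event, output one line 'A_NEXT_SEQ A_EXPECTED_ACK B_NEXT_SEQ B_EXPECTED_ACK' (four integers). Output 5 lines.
0 7000 7139 0
0 7000 7221 0
0 7221 7221 0
0 7221 7221 0
0 7221 7221 0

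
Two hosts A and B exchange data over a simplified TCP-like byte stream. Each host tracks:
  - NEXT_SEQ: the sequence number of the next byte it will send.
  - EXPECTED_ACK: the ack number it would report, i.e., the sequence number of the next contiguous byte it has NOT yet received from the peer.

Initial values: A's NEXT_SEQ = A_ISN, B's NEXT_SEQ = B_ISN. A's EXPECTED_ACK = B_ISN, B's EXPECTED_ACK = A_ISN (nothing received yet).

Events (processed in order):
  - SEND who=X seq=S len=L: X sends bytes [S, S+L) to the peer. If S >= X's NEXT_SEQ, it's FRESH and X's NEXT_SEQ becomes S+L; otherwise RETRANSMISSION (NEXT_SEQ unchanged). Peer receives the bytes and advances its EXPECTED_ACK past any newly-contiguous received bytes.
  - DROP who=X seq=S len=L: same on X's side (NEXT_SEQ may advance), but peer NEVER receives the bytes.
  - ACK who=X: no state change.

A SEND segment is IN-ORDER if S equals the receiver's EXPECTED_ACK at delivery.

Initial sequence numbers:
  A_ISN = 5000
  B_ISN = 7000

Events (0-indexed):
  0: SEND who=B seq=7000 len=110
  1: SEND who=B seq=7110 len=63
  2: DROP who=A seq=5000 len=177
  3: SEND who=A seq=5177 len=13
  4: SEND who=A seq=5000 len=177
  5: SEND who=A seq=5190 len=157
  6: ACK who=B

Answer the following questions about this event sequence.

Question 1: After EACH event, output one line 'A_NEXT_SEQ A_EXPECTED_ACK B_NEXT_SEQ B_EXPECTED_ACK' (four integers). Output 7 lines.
5000 7110 7110 5000
5000 7173 7173 5000
5177 7173 7173 5000
5190 7173 7173 5000
5190 7173 7173 5190
5347 7173 7173 5347
5347 7173 7173 5347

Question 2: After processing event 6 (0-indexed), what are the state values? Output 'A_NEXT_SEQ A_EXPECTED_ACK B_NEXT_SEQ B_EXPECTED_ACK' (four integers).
After event 0: A_seq=5000 A_ack=7110 B_seq=7110 B_ack=5000
After event 1: A_seq=5000 A_ack=7173 B_seq=7173 B_ack=5000
After event 2: A_seq=5177 A_ack=7173 B_seq=7173 B_ack=5000
After event 3: A_seq=5190 A_ack=7173 B_seq=7173 B_ack=5000
After event 4: A_seq=5190 A_ack=7173 B_seq=7173 B_ack=5190
After event 5: A_seq=5347 A_ack=7173 B_seq=7173 B_ack=5347
After event 6: A_seq=5347 A_ack=7173 B_seq=7173 B_ack=5347

5347 7173 7173 5347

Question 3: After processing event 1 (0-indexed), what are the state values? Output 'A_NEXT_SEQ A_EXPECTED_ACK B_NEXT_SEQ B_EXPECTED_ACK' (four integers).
After event 0: A_seq=5000 A_ack=7110 B_seq=7110 B_ack=5000
After event 1: A_seq=5000 A_ack=7173 B_seq=7173 B_ack=5000

5000 7173 7173 5000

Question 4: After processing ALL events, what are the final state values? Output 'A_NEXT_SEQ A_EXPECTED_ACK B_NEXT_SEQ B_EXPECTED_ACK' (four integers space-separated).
Answer: 5347 7173 7173 5347

Derivation:
After event 0: A_seq=5000 A_ack=7110 B_seq=7110 B_ack=5000
After event 1: A_seq=5000 A_ack=7173 B_seq=7173 B_ack=5000
After event 2: A_seq=5177 A_ack=7173 B_seq=7173 B_ack=5000
After event 3: A_seq=5190 A_ack=7173 B_seq=7173 B_ack=5000
After event 4: A_seq=5190 A_ack=7173 B_seq=7173 B_ack=5190
After event 5: A_seq=5347 A_ack=7173 B_seq=7173 B_ack=5347
After event 6: A_seq=5347 A_ack=7173 B_seq=7173 B_ack=5347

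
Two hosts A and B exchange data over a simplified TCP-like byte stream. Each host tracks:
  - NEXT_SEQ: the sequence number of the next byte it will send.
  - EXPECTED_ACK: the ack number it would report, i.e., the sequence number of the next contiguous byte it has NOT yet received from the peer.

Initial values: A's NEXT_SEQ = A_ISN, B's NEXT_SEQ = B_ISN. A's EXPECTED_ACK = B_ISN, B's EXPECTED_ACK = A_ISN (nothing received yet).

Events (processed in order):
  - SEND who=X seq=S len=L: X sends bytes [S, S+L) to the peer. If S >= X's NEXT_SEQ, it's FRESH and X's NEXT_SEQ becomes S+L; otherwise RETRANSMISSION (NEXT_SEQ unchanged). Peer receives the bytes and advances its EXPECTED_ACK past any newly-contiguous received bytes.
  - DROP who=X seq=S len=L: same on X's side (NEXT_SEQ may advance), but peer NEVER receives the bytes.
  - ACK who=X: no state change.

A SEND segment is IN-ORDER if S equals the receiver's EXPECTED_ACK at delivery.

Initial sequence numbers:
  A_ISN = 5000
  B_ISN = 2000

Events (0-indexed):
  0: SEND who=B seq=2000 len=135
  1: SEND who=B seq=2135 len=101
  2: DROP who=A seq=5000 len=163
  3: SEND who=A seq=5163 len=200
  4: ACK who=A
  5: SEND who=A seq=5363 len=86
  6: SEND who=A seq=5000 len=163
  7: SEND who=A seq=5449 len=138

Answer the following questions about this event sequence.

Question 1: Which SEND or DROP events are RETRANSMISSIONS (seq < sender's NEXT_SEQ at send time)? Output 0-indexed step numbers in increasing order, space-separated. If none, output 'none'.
Step 0: SEND seq=2000 -> fresh
Step 1: SEND seq=2135 -> fresh
Step 2: DROP seq=5000 -> fresh
Step 3: SEND seq=5163 -> fresh
Step 5: SEND seq=5363 -> fresh
Step 6: SEND seq=5000 -> retransmit
Step 7: SEND seq=5449 -> fresh

Answer: 6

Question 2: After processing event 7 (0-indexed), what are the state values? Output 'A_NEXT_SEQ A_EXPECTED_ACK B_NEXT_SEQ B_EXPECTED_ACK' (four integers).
After event 0: A_seq=5000 A_ack=2135 B_seq=2135 B_ack=5000
After event 1: A_seq=5000 A_ack=2236 B_seq=2236 B_ack=5000
After event 2: A_seq=5163 A_ack=2236 B_seq=2236 B_ack=5000
After event 3: A_seq=5363 A_ack=2236 B_seq=2236 B_ack=5000
After event 4: A_seq=5363 A_ack=2236 B_seq=2236 B_ack=5000
After event 5: A_seq=5449 A_ack=2236 B_seq=2236 B_ack=5000
After event 6: A_seq=5449 A_ack=2236 B_seq=2236 B_ack=5449
After event 7: A_seq=5587 A_ack=2236 B_seq=2236 B_ack=5587

5587 2236 2236 5587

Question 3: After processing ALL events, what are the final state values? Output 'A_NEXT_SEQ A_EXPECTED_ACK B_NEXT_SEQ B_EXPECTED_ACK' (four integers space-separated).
After event 0: A_seq=5000 A_ack=2135 B_seq=2135 B_ack=5000
After event 1: A_seq=5000 A_ack=2236 B_seq=2236 B_ack=5000
After event 2: A_seq=5163 A_ack=2236 B_seq=2236 B_ack=5000
After event 3: A_seq=5363 A_ack=2236 B_seq=2236 B_ack=5000
After event 4: A_seq=5363 A_ack=2236 B_seq=2236 B_ack=5000
After event 5: A_seq=5449 A_ack=2236 B_seq=2236 B_ack=5000
After event 6: A_seq=5449 A_ack=2236 B_seq=2236 B_ack=5449
After event 7: A_seq=5587 A_ack=2236 B_seq=2236 B_ack=5587

Answer: 5587 2236 2236 5587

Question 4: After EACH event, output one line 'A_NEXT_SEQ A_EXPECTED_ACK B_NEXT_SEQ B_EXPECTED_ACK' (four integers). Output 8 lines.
5000 2135 2135 5000
5000 2236 2236 5000
5163 2236 2236 5000
5363 2236 2236 5000
5363 2236 2236 5000
5449 2236 2236 5000
5449 2236 2236 5449
5587 2236 2236 5587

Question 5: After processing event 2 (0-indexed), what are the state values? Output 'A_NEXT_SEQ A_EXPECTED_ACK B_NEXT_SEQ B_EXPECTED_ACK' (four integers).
After event 0: A_seq=5000 A_ack=2135 B_seq=2135 B_ack=5000
After event 1: A_seq=5000 A_ack=2236 B_seq=2236 B_ack=5000
After event 2: A_seq=5163 A_ack=2236 B_seq=2236 B_ack=5000

5163 2236 2236 5000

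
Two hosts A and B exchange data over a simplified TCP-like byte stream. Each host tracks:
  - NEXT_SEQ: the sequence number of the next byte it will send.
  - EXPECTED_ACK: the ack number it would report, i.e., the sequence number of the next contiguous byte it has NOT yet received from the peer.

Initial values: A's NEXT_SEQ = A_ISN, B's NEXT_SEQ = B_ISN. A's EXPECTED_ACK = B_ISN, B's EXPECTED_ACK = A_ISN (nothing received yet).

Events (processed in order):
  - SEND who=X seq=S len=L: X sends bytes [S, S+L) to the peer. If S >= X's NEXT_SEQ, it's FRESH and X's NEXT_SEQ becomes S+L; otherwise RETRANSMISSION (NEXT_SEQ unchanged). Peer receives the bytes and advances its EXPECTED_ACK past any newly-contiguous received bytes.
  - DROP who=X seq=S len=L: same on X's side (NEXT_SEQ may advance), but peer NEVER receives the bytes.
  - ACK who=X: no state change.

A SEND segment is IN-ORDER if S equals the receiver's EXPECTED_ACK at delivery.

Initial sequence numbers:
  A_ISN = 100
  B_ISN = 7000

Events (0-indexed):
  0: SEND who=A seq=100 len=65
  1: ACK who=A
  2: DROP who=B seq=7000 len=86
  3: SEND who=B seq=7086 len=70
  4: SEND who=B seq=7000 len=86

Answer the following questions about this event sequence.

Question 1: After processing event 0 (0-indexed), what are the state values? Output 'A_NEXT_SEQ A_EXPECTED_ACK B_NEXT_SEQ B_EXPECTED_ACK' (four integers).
After event 0: A_seq=165 A_ack=7000 B_seq=7000 B_ack=165

165 7000 7000 165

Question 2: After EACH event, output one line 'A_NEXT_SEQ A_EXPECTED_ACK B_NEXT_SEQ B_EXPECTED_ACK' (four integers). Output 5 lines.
165 7000 7000 165
165 7000 7000 165
165 7000 7086 165
165 7000 7156 165
165 7156 7156 165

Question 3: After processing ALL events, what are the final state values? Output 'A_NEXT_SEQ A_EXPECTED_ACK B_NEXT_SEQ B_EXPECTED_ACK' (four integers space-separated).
Answer: 165 7156 7156 165

Derivation:
After event 0: A_seq=165 A_ack=7000 B_seq=7000 B_ack=165
After event 1: A_seq=165 A_ack=7000 B_seq=7000 B_ack=165
After event 2: A_seq=165 A_ack=7000 B_seq=7086 B_ack=165
After event 3: A_seq=165 A_ack=7000 B_seq=7156 B_ack=165
After event 4: A_seq=165 A_ack=7156 B_seq=7156 B_ack=165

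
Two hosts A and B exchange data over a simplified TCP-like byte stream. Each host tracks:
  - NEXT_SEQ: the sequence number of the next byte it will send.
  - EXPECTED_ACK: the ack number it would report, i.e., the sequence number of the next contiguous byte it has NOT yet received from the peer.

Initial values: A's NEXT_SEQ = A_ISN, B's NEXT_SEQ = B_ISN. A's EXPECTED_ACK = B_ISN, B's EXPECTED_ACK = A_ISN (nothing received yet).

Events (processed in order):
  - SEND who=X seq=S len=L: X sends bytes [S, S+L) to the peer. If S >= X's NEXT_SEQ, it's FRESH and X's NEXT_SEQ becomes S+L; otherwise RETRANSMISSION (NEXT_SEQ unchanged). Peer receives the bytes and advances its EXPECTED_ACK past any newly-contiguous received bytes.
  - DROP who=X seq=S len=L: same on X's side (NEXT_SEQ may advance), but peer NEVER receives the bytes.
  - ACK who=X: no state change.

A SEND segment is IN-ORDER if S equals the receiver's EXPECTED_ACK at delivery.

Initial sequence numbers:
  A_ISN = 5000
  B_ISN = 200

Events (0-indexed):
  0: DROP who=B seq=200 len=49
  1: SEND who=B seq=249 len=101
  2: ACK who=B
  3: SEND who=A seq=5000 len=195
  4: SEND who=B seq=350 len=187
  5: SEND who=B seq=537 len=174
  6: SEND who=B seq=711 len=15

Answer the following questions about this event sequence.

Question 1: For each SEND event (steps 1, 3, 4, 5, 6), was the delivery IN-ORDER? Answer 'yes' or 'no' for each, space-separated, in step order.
Step 1: SEND seq=249 -> out-of-order
Step 3: SEND seq=5000 -> in-order
Step 4: SEND seq=350 -> out-of-order
Step 5: SEND seq=537 -> out-of-order
Step 6: SEND seq=711 -> out-of-order

Answer: no yes no no no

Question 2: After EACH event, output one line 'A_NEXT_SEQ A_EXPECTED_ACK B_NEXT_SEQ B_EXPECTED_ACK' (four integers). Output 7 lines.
5000 200 249 5000
5000 200 350 5000
5000 200 350 5000
5195 200 350 5195
5195 200 537 5195
5195 200 711 5195
5195 200 726 5195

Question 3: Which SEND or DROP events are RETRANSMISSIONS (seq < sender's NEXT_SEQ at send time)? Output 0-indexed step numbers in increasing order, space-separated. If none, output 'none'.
Step 0: DROP seq=200 -> fresh
Step 1: SEND seq=249 -> fresh
Step 3: SEND seq=5000 -> fresh
Step 4: SEND seq=350 -> fresh
Step 5: SEND seq=537 -> fresh
Step 6: SEND seq=711 -> fresh

Answer: none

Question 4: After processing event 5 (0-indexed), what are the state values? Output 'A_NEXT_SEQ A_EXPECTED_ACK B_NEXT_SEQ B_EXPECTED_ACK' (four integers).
After event 0: A_seq=5000 A_ack=200 B_seq=249 B_ack=5000
After event 1: A_seq=5000 A_ack=200 B_seq=350 B_ack=5000
After event 2: A_seq=5000 A_ack=200 B_seq=350 B_ack=5000
After event 3: A_seq=5195 A_ack=200 B_seq=350 B_ack=5195
After event 4: A_seq=5195 A_ack=200 B_seq=537 B_ack=5195
After event 5: A_seq=5195 A_ack=200 B_seq=711 B_ack=5195

5195 200 711 5195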